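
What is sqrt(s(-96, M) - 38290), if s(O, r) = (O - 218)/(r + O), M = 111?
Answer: 2*I*sqrt(2154990)/15 ≈ 195.73*I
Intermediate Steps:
s(O, r) = (-218 + O)/(O + r)
sqrt(s(-96, M) - 38290) = sqrt((-218 - 96)/(-96 + 111) - 38290) = sqrt(-314/15 - 38290) = sqrt(-574664/15) = 2*I*sqrt(2154990)/15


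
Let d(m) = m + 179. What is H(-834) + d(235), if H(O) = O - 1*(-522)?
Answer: 102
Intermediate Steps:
d(m) = 179 + m
H(O) = 522 + O (H(O) = O + 522 = 522 + O)
H(-834) + d(235) = (522 - 834) + (179 + 235) = -312 + 414 = 102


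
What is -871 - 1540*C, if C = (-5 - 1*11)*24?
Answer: 590489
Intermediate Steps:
C = -384 (C = (-5 - 11)*24 = -16*24 = -384)
-871 - 1540*C = -871 - 1540*(-384) = -871 + 591360 = 590489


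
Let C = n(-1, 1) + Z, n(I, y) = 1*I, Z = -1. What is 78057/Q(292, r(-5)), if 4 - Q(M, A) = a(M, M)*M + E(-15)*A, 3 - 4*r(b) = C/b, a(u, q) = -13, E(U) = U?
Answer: 6372/311 ≈ 20.489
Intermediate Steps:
n(I, y) = I
C = -2 (C = -1 - 1 = -2)
r(b) = 3/4 + 1/(2*b) (r(b) = 3/4 - (-1)/(2*b) = 3/4 + 1/(2*b))
Q(M, A) = 4 + 13*M + 15*A (Q(M, A) = 4 - (-13*M - 15*A) = 4 - (-15*A - 13*M) = 4 + (13*M + 15*A) = 4 + 13*M + 15*A)
78057/Q(292, r(-5)) = 78057/(4 + 13*292 + 15*((1/4)*(2 + 3*(-5))/(-5))) = 78057/(4 + 3796 + 15*((1/4)*(-1/5)*(2 - 15))) = 78057/(4 + 3796 + 15*((1/4)*(-1/5)*(-13))) = 78057/(4 + 3796 + 15*(13/20)) = 78057/(4 + 3796 + 39/4) = 78057/(15239/4) = 78057*(4/15239) = 6372/311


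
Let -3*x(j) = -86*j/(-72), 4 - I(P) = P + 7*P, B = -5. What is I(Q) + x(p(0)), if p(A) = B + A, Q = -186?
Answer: 161351/108 ≈ 1494.0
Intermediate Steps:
I(P) = 4 - 8*P (I(P) = 4 - (P + 7*P) = 4 - 8*P)
p(A) = -5 + A
x(j) = -43*j/108 (x(j) = -(-86*j)/(3*(-72)) = -(-86*j)*(-1)/(3*72) = -43*j/108)
I(Q) + x(p(0)) = (4 - 8*(-186)) - 43*(-5 + 0)/108 = (4 + 1488) - 43/108*(-5) = 1492 + 215/108 = 161351/108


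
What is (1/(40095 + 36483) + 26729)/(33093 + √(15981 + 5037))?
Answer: 7526279815751/9318058952302 - 2046853363*√21018/83862530570718 ≈ 0.80417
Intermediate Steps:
(1/(40095 + 36483) + 26729)/(33093 + √(15981 + 5037)) = (1/76578 + 26729)/(33093 + √21018) = 2046853363/(76578*(33093 + √21018))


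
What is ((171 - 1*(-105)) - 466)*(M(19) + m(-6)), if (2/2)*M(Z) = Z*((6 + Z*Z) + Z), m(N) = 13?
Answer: -1395930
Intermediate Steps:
M(Z) = Z*(6 + Z + Z²) (M(Z) = Z*((6 + Z*Z) + Z) = Z*((6 + Z²) + Z) = Z*(6 + Z + Z²))
((171 - 1*(-105)) - 466)*(M(19) + m(-6)) = ((171 - 1*(-105)) - 466)*(19*(6 + 19 + 19²) + 13) = ((171 + 105) - 466)*(19*(6 + 19 + 361) + 13) = (276 - 466)*(19*386 + 13) = -190*(7334 + 13) = -190*7347 = -1395930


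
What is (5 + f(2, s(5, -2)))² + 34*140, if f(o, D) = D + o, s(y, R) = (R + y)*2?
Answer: 4929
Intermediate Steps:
s(y, R) = 2*R + 2*y
(5 + f(2, s(5, -2)))² + 34*140 = (5 + ((2*(-2) + 2*5) + 2))² + 34*140 = (5 + ((-4 + 10) + 2))² + 4760 = (5 + (6 + 2))² + 4760 = (5 + 8)² + 4760 = 13² + 4760 = 169 + 4760 = 4929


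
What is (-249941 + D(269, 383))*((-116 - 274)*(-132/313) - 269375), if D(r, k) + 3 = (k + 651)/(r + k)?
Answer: 6865844075172165/102038 ≈ 6.7287e+10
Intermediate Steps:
D(r, k) = -3 + (651 + k)/(k + r) (D(r, k) = -3 + (k + 651)/(r + k) = -3 + (651 + k)/(k + r))
(-249941 + D(269, 383))*((-116 - 274)*(-132/313) - 269375) = (-249941 + (651 - 3*269 - 2*383)/(383 + 269))*((-116 - 274)*(-132/313) - 269375) = (-249941 + (651 - 807 - 766)/652)*(-(-51480)/313 - 269375) = (-249941 + (1/652)*(-922))*(-390*(-132/313) - 269375) = (-249941 - 461/326)*(51480/313 - 269375) = -81481227/326*(-84262895/313) = 6865844075172165/102038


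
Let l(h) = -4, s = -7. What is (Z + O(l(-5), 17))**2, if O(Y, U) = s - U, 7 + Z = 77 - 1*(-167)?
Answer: 45369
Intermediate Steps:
Z = 237 (Z = -7 + (77 - 1*(-167)) = -7 + (77 + 167) = -7 + 244 = 237)
O(Y, U) = -7 - U
(Z + O(l(-5), 17))**2 = (237 + (-7 - 1*17))**2 = (237 + (-7 - 17))**2 = (237 - 24)**2 = 213**2 = 45369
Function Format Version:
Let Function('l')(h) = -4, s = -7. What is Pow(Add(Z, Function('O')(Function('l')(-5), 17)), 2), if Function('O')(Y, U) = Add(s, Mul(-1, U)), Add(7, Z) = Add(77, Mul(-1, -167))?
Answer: 45369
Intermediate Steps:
Z = 237 (Z = Add(-7, Add(77, Mul(-1, -167))) = Add(-7, Add(77, 167)) = Add(-7, 244) = 237)
Function('O')(Y, U) = Add(-7, Mul(-1, U))
Pow(Add(Z, Function('O')(Function('l')(-5), 17)), 2) = Pow(Add(237, Add(-7, Mul(-1, 17))), 2) = Pow(Add(237, Add(-7, -17)), 2) = Pow(Add(237, -24), 2) = Pow(213, 2) = 45369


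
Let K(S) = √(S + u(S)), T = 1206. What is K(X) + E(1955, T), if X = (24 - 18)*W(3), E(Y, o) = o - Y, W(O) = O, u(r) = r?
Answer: -743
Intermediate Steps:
X = 18 (X = (24 - 18)*3 = 6*3 = 18)
K(S) = √2*√S (K(S) = √(S + S) = √(2*S) = √2*√S)
K(X) + E(1955, T) = √2*√18 + (1206 - 1*1955) = √2*(3*√2) + (1206 - 1955) = 6 - 749 = -743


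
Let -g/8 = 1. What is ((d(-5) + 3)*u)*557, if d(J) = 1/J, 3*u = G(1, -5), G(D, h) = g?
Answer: -62384/15 ≈ -4158.9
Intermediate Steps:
g = -8 (g = -8*1 = -8)
G(D, h) = -8
u = -8/3 (u = (⅓)*(-8) = -8/3 ≈ -2.6667)
d(J) = 1/J
((d(-5) + 3)*u)*557 = ((1/(-5) + 3)*(-8/3))*557 = ((-⅕ + 3)*(-8/3))*557 = ((14/5)*(-8/3))*557 = -112/15*557 = -62384/15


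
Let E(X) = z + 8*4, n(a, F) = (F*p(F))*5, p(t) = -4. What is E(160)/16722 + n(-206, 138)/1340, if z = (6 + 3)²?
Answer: -2300065/1120374 ≈ -2.0529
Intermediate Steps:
n(a, F) = -20*F (n(a, F) = (F*(-4))*5 = -4*F*5 = -20*F)
z = 81 (z = 9² = 81)
E(X) = 113 (E(X) = 81 + 8*4 = 81 + 32 = 113)
E(160)/16722 + n(-206, 138)/1340 = 113/16722 - 20*138/1340 = 113*(1/16722) - 2760*1/1340 = 113/16722 - 138/67 = -2300065/1120374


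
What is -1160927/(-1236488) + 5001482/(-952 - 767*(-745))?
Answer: 6846538374417/705370653944 ≈ 9.7063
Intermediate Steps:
-1160927/(-1236488) + 5001482/(-952 - 767*(-745)) = -1160927*(-1/1236488) + 5001482/(-952 + 571415) = 1160927/1236488 + 5001482/570463 = 6846538374417/705370653944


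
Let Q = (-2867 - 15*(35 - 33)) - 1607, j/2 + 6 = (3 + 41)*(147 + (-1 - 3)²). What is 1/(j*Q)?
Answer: -1/64551328 ≈ -1.5492e-8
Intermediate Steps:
j = 14332 (j = -12 + 2*((3 + 41)*(147 + (-1 - 3)²)) = -12 + 2*(44*(147 + (-4)²)) = -12 + 2*(44*(147 + 16)) = -12 + 2*(44*163) = -12 + 2*7172 = -12 + 14344 = 14332)
Q = -4504 (Q = (-2867 - 15*2) - 1607 = (-2867 - 30) - 1607 = -2897 - 1607 = -4504)
1/(j*Q) = 1/(14332*(-4504)) = 1/(-64551328) = -1/64551328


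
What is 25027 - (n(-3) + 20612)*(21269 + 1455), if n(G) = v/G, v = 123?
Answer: -467430377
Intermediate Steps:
n(G) = 123/G
25027 - (n(-3) + 20612)*(21269 + 1455) = 25027 - (123/(-3) + 20612)*(21269 + 1455) = 25027 - (123*(-1/3) + 20612)*22724 = 25027 - (-41 + 20612)*22724 = 25027 - 20571*22724 = 25027 - 1*467455404 = 25027 - 467455404 = -467430377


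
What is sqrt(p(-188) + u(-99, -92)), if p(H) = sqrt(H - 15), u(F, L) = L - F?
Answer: sqrt(7 + I*sqrt(203)) ≈ 3.3819 + 2.1065*I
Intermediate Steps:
p(H) = sqrt(-15 + H)
sqrt(p(-188) + u(-99, -92)) = sqrt(sqrt(-15 - 188) + (-92 - 1*(-99))) = sqrt(sqrt(-203) + (-92 + 99)) = sqrt(I*sqrt(203) + 7) = sqrt(7 + I*sqrt(203))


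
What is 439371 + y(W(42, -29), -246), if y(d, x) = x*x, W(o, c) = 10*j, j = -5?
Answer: 499887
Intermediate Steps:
W(o, c) = -50 (W(o, c) = 10*(-5) = -50)
y(d, x) = x**2
439371 + y(W(42, -29), -246) = 439371 + (-246)**2 = 439371 + 60516 = 499887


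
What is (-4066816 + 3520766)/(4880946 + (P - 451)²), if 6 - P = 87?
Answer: -54605/516397 ≈ -0.10574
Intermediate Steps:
P = -81 (P = 6 - 1*87 = 6 - 87 = -81)
(-4066816 + 3520766)/(4880946 + (P - 451)²) = (-4066816 + 3520766)/(4880946 + (-81 - 451)²) = -546050/(4880946 + (-532)²) = -546050/(4880946 + 283024) = -546050/5163970 = -546050*1/5163970 = -54605/516397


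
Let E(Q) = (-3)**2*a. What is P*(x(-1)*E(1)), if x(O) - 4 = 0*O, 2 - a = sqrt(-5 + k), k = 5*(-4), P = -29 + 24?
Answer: -360 + 900*I ≈ -360.0 + 900.0*I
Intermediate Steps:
P = -5
k = -20
a = 2 - 5*I (a = 2 - sqrt(-5 - 20) = 2 - sqrt(-25) = 2 - 5*I ≈ 2.0 - 5.0*I)
x(O) = 4 (x(O) = 4 + 0*O = 4 + 0 = 4)
E(Q) = 18 - 45*I (E(Q) = (-3)**2*(2 - 5*I) = 9*(2 - 5*I) = 18 - 45*I)
P*(x(-1)*E(1)) = -20*(18 - 45*I) = -5*(72 - 180*I) = -360 + 900*I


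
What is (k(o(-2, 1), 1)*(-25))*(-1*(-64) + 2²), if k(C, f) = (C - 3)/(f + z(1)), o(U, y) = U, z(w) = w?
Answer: 4250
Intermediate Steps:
k(C, f) = (-3 + C)/(1 + f) (k(C, f) = (C - 3)/(f + 1) = (-3 + C)/(1 + f))
(k(o(-2, 1), 1)*(-25))*(-1*(-64) + 2²) = (((-3 - 2)/(1 + 1))*(-25))*(-1*(-64) + 2²) = ((-5/2)*(-25))*(64 + 4) = (((½)*(-5))*(-25))*68 = -5/2*(-25)*68 = (125/2)*68 = 4250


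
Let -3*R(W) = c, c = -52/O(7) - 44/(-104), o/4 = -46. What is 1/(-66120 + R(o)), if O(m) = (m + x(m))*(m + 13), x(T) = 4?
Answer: -1430/94551689 ≈ -1.5124e-5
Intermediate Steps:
o = -184 (o = 4*(-46) = -184)
O(m) = (4 + m)*(13 + m) (O(m) = (m + 4)*(m + 13) = (4 + m)*(13 + m))
c = 267/1430 (c = -52/(52 + 7² + 17*7) - 44/(-104) = -52/(52 + 49 + 119) - 44*(-1/104) = -52/220 + 11/26 = -52*1/220 + 11/26 = -13/55 + 11/26 = 267/1430 ≈ 0.18671)
R(W) = -89/1430 (R(W) = -⅓*267/1430 = -89/1430)
1/(-66120 + R(o)) = 1/(-66120 - 89/1430) = 1/(-94551689/1430) = -1430/94551689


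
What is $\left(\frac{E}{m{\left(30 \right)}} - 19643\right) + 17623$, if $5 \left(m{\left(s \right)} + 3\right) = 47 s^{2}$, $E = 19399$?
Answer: $- \frac{17063741}{8457} \approx -2017.7$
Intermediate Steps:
$m{\left(s \right)} = -3 + \frac{47 s^{2}}{5}$
$\left(\frac{E}{m{\left(30 \right)}} - 19643\right) + 17623 = \left(\frac{19399}{-3 + \frac{47 \cdot 30^{2}}{5}} - 19643\right) + 17623 = \left(\frac{19399}{-3 + \frac{47}{5} \cdot 900} - 19643\right) + 17623 = \left(\frac{19399}{-3 + 8460} - 19643\right) + 17623 = \left(\frac{19399}{8457} - 19643\right) + 17623 = - \frac{166101452}{8457} + 17623 = - \frac{17063741}{8457}$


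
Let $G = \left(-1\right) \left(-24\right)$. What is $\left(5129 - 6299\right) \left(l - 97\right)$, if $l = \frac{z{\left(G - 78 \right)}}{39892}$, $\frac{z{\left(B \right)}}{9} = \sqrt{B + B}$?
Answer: $113490 - \frac{15795 i \sqrt{3}}{9973} \approx 1.1349 \cdot 10^{5} - 2.7432 i$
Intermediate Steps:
$G = 24$
$z{\left(B \right)} = 9 \sqrt{2} \sqrt{B}$ ($z{\left(B \right)} = 9 \sqrt{B + B} = 9 \sqrt{2 B} = 9 \sqrt{2} \sqrt{B}$)
$l = \frac{27 i \sqrt{3}}{19946}$ ($l = \frac{9 \sqrt{2} \sqrt{24 - 78}}{39892} = 9 \sqrt{2} \sqrt{-54} \cdot \frac{1}{39892} = 9 \sqrt{2} \cdot 3 i \sqrt{6} \cdot \frac{1}{39892} = 54 i \sqrt{3} \cdot \frac{1}{39892} = \frac{27 i \sqrt{3}}{19946} \approx 0.0023446 i$)
$\left(5129 - 6299\right) \left(l - 97\right) = \left(5129 - 6299\right) \left(\frac{27 i \sqrt{3}}{19946} - 97\right) = - 1170 \left(-97 + \frac{27 i \sqrt{3}}{19946}\right) = 113490 - \frac{15795 i \sqrt{3}}{9973}$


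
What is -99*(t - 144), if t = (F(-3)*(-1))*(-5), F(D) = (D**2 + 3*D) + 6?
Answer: 11286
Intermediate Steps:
F(D) = 6 + D**2 + 3*D
t = 30 (t = ((6 + (-3)**2 + 3*(-3))*(-1))*(-5) = ((6 + 9 - 9)*(-1))*(-5) = (6*(-1))*(-5) = -6*(-5) = 30)
-99*(t - 144) = -99*(30 - 144) = -99*(-114) = 11286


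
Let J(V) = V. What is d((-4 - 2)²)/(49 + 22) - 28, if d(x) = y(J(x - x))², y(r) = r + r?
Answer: -28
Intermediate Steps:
y(r) = 2*r
d(x) = 0 (d(x) = (2*(x - x))² = (2*0)² = 0² = 0)
d((-4 - 2)²)/(49 + 22) - 28 = 0/(49 + 22) - 28 = 0/71 - 28 = (1/71)*0 - 28 = 0 - 28 = -28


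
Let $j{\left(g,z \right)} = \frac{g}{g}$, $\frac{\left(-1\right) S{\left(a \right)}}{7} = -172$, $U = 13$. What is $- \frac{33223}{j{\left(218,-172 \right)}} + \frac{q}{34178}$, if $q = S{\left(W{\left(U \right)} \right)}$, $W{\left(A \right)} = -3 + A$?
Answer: $- \frac{567747245}{17089} \approx -33223.0$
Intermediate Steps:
$S{\left(a \right)} = 1204$ ($S{\left(a \right)} = \left(-7\right) \left(-172\right) = 1204$)
$q = 1204$
$j{\left(g,z \right)} = 1$
$- \frac{33223}{j{\left(218,-172 \right)}} + \frac{q}{34178} = - \frac{33223}{1} + \frac{1204}{34178} = \left(-33223\right) 1 + 1204 \cdot \frac{1}{34178} = -33223 + \frac{602}{17089} = - \frac{567747245}{17089}$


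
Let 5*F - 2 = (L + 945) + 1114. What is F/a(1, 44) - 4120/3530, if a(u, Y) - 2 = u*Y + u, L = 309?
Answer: 147958/16591 ≈ 8.9180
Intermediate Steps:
a(u, Y) = 2 + u + Y*u (a(u, Y) = 2 + (u*Y + u) = 2 + (Y*u + u) = 2 + (u + Y*u) = 2 + u + Y*u)
F = 474 (F = 2/5 + ((309 + 945) + 1114)/5 = 2/5 + (1254 + 1114)/5 = 2/5 + (1/5)*2368 = 2/5 + 2368/5 = 474)
F/a(1, 44) - 4120/3530 = 474/(2 + 1 + 44*1) - 4120/3530 = 474/(2 + 1 + 44) - 4120*1/3530 = 474/47 - 412/353 = 147958/16591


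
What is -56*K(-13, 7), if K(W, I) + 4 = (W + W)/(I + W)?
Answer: -56/3 ≈ -18.667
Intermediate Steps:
K(W, I) = -4 + 2*W/(I + W) (K(W, I) = -4 + (W + W)/(I + W) = -4 + (2*W)/(I + W) = -4 + 2*W/(I + W))
-56*K(-13, 7) = -112*(-1*(-13) - 2*7)/(7 - 13) = -112*(13 - 14)/(-6) = -112*(-1)*(-1)/6 = -56*⅓ = -56/3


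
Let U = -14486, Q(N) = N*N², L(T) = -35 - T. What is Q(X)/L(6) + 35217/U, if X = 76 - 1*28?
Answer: -1603479609/593926 ≈ -2699.8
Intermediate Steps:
X = 48 (X = 76 - 28 = 48)
Q(N) = N³
Q(X)/L(6) + 35217/U = 48³/(-35 - 1*6) + 35217/(-14486) = 110592/(-35 - 6) + 35217*(-1/14486) = 110592/(-41) - 35217/14486 = 110592*(-1/41) - 35217/14486 = -110592/41 - 35217/14486 = -1603479609/593926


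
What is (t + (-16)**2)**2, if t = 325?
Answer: 337561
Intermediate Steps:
(t + (-16)**2)**2 = (325 + (-16)**2)**2 = (325 + 256)**2 = 581**2 = 337561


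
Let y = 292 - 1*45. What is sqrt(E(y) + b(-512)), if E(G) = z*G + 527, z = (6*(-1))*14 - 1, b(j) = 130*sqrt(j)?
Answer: 2*sqrt(-5117 + 520*I*sqrt(2)) ≈ 10.254 + 143.43*I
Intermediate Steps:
y = 247 (y = 292 - 45 = 247)
z = -85 (z = -6*14 - 1 = -84 - 1 = -85)
E(G) = 527 - 85*G (E(G) = -85*G + 527 = 527 - 85*G)
sqrt(E(y) + b(-512)) = sqrt((527 - 85*247) + 130*sqrt(-512)) = sqrt((527 - 20995) + 130*(16*I*sqrt(2))) = sqrt(-20468 + 2080*I*sqrt(2))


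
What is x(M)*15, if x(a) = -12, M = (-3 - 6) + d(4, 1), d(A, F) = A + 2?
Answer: -180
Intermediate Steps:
d(A, F) = 2 + A
M = -3 (M = (-3 - 6) + (2 + 4) = -9 + 6 = -3)
x(M)*15 = -12*15 = -180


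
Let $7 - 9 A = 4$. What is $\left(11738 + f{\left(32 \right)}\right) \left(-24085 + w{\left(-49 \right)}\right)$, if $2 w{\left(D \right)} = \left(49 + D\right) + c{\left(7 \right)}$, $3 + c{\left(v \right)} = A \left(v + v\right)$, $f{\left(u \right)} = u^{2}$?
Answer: $-307362135$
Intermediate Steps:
$A = \frac{1}{3}$ ($A = \frac{7}{9} - \frac{4}{9} = \frac{1}{3} \approx 0.33333$)
$c{\left(v \right)} = -3 + \frac{2 v}{3}$ ($c{\left(v \right)} = -3 + \frac{v + v}{3} = -3 + \frac{2 v}{3}$)
$w{\left(D \right)} = \frac{76}{3} + \frac{D}{2}$ ($w{\left(D \right)} = \frac{\left(49 + D\right) + \left(-3 + \frac{2}{3} \cdot 7\right)}{2} = \frac{\left(49 + D\right) + \left(-3 + \frac{14}{3}\right)}{2} = \frac{\left(49 + D\right) + \frac{5}{3}}{2} = \frac{\frac{152}{3} + D}{2} = \frac{76}{3} + \frac{D}{2}$)
$\left(11738 + f{\left(32 \right)}\right) \left(-24085 + w{\left(-49 \right)}\right) = \left(11738 + 32^{2}\right) \left(-24085 + \left(\frac{76}{3} + \frac{1}{2} \left(-49\right)\right)\right) = \left(11738 + 1024\right) \left(-24085 + \left(\frac{76}{3} - \frac{49}{2}\right)\right) = 12762 \left(-24085 + \frac{5}{6}\right) = 12762 \left(- \frac{144505}{6}\right) = -307362135$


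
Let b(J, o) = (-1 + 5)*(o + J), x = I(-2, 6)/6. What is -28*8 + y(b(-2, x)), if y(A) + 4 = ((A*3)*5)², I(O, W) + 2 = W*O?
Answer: 67372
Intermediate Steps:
I(O, W) = -2 + O*W (I(O, W) = -2 + W*O = -2 + O*W)
x = -7/3 (x = (-2 - 2*6)/6 = (-2 - 12)*(⅙) = -14*⅙ = -7/3 ≈ -2.3333)
b(J, o) = 4*J + 4*o (b(J, o) = 4*(J + o) = 4*J + 4*o)
y(A) = -4 + 225*A² (y(A) = -4 + ((A*3)*5)² = -4 + ((3*A)*5)² = -4 + (15*A)² = -4 + 225*A²)
-28*8 + y(b(-2, x)) = -28*8 + (-4 + 225*(4*(-2) + 4*(-7/3))²) = -224 + (-4 + 225*(-8 - 28/3)²) = -224 + (-4 + 225*(-52/3)²) = -224 + (-4 + 225*(2704/9)) = -224 + (-4 + 67600) = -224 + 67596 = 67372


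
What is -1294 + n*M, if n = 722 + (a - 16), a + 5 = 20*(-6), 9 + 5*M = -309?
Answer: -191228/5 ≈ -38246.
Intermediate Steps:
M = -318/5 (M = -9/5 + (1/5)*(-309) = -9/5 - 309/5 = -318/5 ≈ -63.600)
a = -125 (a = -5 + 20*(-6) = -5 - 120 = -125)
n = 581 (n = 722 + (-125 - 16) = 722 - 141 = 581)
-1294 + n*M = -1294 + 581*(-318/5) = -1294 - 184758/5 = -191228/5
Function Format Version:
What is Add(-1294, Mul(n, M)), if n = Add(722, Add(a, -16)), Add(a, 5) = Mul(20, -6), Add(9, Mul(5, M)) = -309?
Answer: Rational(-191228, 5) ≈ -38246.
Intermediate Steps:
M = Rational(-318, 5) (M = Add(Rational(-9, 5), Mul(Rational(1, 5), -309)) = Add(Rational(-9, 5), Rational(-309, 5)) = Rational(-318, 5) ≈ -63.600)
a = -125 (a = Add(-5, Mul(20, -6)) = Add(-5, -120) = -125)
n = 581 (n = Add(722, Add(-125, -16)) = Add(722, -141) = 581)
Add(-1294, Mul(n, M)) = Add(-1294, Mul(581, Rational(-318, 5))) = Add(-1294, Rational(-184758, 5)) = Rational(-191228, 5)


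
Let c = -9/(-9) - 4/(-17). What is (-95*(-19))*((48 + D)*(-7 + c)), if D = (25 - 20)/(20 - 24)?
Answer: -972895/2 ≈ -4.8645e+5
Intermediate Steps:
D = -5/4 (D = 5/(-4) = 5*(-1/4) = -5/4 ≈ -1.2500)
c = 21/17 (c = -9*(-1/9) - 4*(-1/17) = 1 + 4/17 = 21/17 ≈ 1.2353)
(-95*(-19))*((48 + D)*(-7 + c)) = (-95*(-19))*((48 - 5/4)*(-7 + 21/17)) = 1805*((187/4)*(-98/17)) = 1805*(-539/2) = -972895/2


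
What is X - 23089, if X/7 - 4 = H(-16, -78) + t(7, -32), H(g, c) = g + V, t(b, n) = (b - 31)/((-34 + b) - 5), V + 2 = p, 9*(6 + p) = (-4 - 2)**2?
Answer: -92783/4 ≈ -23196.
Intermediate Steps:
p = -2 (p = -6 + (-4 - 2)**2/9 = -6 + (1/9)*(-6)**2 = -6 + (1/9)*36 = -6 + 4 = -2)
V = -4 (V = -2 - 2 = -4)
t(b, n) = (-31 + b)/(-39 + b)
H(g, c) = -4 + g (H(g, c) = g - 4 = -4 + g)
X = -427/4 (X = 28 + 7*((-4 - 16) + (-31 + 7)/(-39 + 7)) = 28 + 7*(-20 - 24/(-32)) = 28 + 7*(-20 - 1/32*(-24)) = 28 + 7*(-20 + 3/4) = 28 + 7*(-77/4) = 28 - 539/4 = -427/4 ≈ -106.75)
X - 23089 = -427/4 - 23089 = -92783/4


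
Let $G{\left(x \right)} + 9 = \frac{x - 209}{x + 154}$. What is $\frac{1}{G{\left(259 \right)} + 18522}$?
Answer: $\frac{413}{7645919} \approx 5.4016 \cdot 10^{-5}$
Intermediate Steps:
$G{\left(x \right)} = -9 + \frac{-209 + x}{154 + x}$ ($G{\left(x \right)} = -9 + \frac{x - 209}{x + 154} = -9 + \frac{-209 + x}{154 + x}$)
$\frac{1}{G{\left(259 \right)} + 18522} = \frac{1}{\frac{-1595 - 2072}{154 + 259} + 18522} = \frac{1}{\frac{-1595 - 2072}{413} + 18522} = \frac{1}{\frac{1}{413} \left(-3667\right) + 18522} = \frac{1}{- \frac{3667}{413} + 18522} = \frac{1}{\frac{7645919}{413}} = \frac{413}{7645919}$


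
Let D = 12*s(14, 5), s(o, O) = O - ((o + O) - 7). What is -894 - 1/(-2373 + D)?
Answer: -2196557/2457 ≈ -894.00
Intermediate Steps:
s(o, O) = 7 - o (s(o, O) = O - ((O + o) - 7) = O - (-7 + O + o) = O + (7 - O - o) = 7 - o)
D = -84 (D = 12*(7 - 1*14) = 12*(7 - 14) = 12*(-7) = -84)
-894 - 1/(-2373 + D) = -894 - 1/(-2373 - 84) = -894 - 1/(-2457) = -894 - 1*(-1/2457) = -894 + 1/2457 = -2196557/2457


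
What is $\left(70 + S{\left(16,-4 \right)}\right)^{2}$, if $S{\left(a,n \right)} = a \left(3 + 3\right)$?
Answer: $27556$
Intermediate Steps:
$S{\left(a,n \right)} = 6 a$ ($S{\left(a,n \right)} = a 6 = 6 a$)
$\left(70 + S{\left(16,-4 \right)}\right)^{2} = \left(70 + 6 \cdot 16\right)^{2} = \left(70 + 96\right)^{2} = 166^{2} = 27556$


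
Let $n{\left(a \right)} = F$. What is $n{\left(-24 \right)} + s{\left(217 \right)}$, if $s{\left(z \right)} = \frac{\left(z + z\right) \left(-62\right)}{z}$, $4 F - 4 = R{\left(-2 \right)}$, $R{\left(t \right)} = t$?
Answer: $- \frac{247}{2} \approx -123.5$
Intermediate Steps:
$F = \frac{1}{2}$ ($F = 1 + \frac{1}{4} \left(-2\right) = 1 - \frac{1}{2} = \frac{1}{2} \approx 0.5$)
$n{\left(a \right)} = \frac{1}{2}$
$s{\left(z \right)} = -124$ ($s{\left(z \right)} = \frac{2 z \left(-62\right)}{z} = \frac{\left(-124\right) z}{z} = -124$)
$n{\left(-24 \right)} + s{\left(217 \right)} = \frac{1}{2} - 124 = - \frac{247}{2}$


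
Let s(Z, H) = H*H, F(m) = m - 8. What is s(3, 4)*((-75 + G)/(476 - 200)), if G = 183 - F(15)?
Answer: 404/69 ≈ 5.8551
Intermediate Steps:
F(m) = -8 + m
G = 176 (G = 183 - (-8 + 15) = 183 - 1*7 = 183 - 7 = 176)
s(Z, H) = H**2
s(3, 4)*((-75 + G)/(476 - 200)) = 4**2*((-75 + 176)/(476 - 200)) = 16*(101/276) = 404/69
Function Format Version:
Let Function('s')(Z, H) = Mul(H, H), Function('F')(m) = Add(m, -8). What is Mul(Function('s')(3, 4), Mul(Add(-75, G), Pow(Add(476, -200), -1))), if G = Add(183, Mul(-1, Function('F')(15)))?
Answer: Rational(404, 69) ≈ 5.8551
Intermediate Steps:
Function('F')(m) = Add(-8, m)
G = 176 (G = Add(183, Mul(-1, Add(-8, 15))) = Add(183, Mul(-1, 7)) = Add(183, -7) = 176)
Function('s')(Z, H) = Pow(H, 2)
Mul(Function('s')(3, 4), Mul(Add(-75, G), Pow(Add(476, -200), -1))) = Mul(Pow(4, 2), Mul(Add(-75, 176), Pow(Add(476, -200), -1))) = Mul(16, Mul(101, Pow(276, -1))) = Mul(16, Mul(101, Rational(1, 276))) = Mul(16, Rational(101, 276)) = Rational(404, 69)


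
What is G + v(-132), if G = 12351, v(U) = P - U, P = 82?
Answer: 12565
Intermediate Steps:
v(U) = 82 - U
G + v(-132) = 12351 + (82 - 1*(-132)) = 12351 + (82 + 132) = 12351 + 214 = 12565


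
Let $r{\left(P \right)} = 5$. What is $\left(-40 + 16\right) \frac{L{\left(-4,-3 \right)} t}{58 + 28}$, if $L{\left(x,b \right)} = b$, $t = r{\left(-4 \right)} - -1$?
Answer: $\frac{216}{43} \approx 5.0233$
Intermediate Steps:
$t = 6$ ($t = 5 - -1 = 5 + 1 = 6$)
$\left(-40 + 16\right) \frac{L{\left(-4,-3 \right)} t}{58 + 28} = \left(-40 + 16\right) \frac{\left(-3\right) 6}{58 + 28} = - 24 \left(- \frac{18}{86}\right) = - 24 \left(\left(-18\right) \frac{1}{86}\right) = \left(-24\right) \left(- \frac{9}{43}\right) = \frac{216}{43}$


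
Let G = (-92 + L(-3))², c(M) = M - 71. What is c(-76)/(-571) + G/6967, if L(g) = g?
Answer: 6177424/3978157 ≈ 1.5528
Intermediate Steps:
c(M) = -71 + M
G = 9025 (G = (-92 - 3)² = (-95)² = 9025)
c(-76)/(-571) + G/6967 = (-71 - 76)/(-571) + 9025/6967 = -147*(-1/571) + 9025*(1/6967) = 147/571 + 9025/6967 = 6177424/3978157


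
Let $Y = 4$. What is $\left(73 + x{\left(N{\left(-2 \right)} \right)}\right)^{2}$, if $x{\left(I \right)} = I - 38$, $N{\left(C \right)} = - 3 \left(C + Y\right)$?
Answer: $841$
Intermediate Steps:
$N{\left(C \right)} = -12 - 3 C$ ($N{\left(C \right)} = - 3 \left(C + 4\right) = - 3 \left(4 + C\right) = -12 - 3 C$)
$x{\left(I \right)} = -38 + I$
$\left(73 + x{\left(N{\left(-2 \right)} \right)}\right)^{2} = \left(73 - 44\right)^{2} = 29^{2} = 841$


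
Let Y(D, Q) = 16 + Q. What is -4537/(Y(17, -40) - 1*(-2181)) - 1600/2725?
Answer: -632581/235113 ≈ -2.6905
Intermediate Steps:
-4537/(Y(17, -40) - 1*(-2181)) - 1600/2725 = -4537/((16 - 40) - 1*(-2181)) - 1600/2725 = -4537/(-24 + 2181) - 1600*1/2725 = -4537/2157 - 64/109 = -632581/235113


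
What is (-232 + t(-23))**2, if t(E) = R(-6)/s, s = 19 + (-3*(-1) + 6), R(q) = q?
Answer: 10569001/196 ≈ 53924.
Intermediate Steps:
s = 28 (s = 19 + (3 + 6) = 19 + 9 = 28)
t(E) = -3/14 (t(E) = -6/28 = -6*1/28 = -3/14)
(-232 + t(-23))**2 = (-232 - 3/14)**2 = (-3251/14)**2 = 10569001/196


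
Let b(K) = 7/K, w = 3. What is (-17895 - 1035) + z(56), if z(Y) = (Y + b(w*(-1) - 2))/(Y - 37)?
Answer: -1798077/95 ≈ -18927.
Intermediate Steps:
z(Y) = (-7/5 + Y)/(-37 + Y) (z(Y) = (Y + 7/(3*(-1) - 2))/(Y - 37) = (Y + 7/(-3 - 2))/(-37 + Y) = (Y + 7/(-5))/(-37 + Y) = (Y + 7*(-⅕))/(-37 + Y) = (Y - 7/5)/(-37 + Y) = (-7/5 + Y)/(-37 + Y))
(-17895 - 1035) + z(56) = (-17895 - 1035) + (-7/5 + 56)/(-37 + 56) = -18930 + (273/5)/19 = -18930 + (1/19)*(273/5) = -18930 + 273/95 = -1798077/95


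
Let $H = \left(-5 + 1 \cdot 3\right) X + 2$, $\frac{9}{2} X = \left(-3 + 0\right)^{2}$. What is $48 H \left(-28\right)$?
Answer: $2688$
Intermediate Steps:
$X = 2$ ($X = \frac{2 \left(-3 + 0\right)^{2}}{9} = \frac{2 \left(-3\right)^{2}}{9} = \frac{2}{9} \cdot 9 = 2$)
$H = -2$ ($H = \left(-5 + 1 \cdot 3\right) 2 + 2 = \left(-5 + 3\right) 2 + 2 = \left(-2\right) 2 + 2 = -4 + 2 = -2$)
$48 H \left(-28\right) = 48 \left(-2\right) \left(-28\right) = \left(-96\right) \left(-28\right) = 2688$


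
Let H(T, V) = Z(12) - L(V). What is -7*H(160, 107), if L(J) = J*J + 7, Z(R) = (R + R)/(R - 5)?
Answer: 80168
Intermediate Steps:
Z(R) = 2*R/(-5 + R) (Z(R) = (2*R)/(-5 + R) = 2*R/(-5 + R))
L(J) = 7 + J² (L(J) = J² + 7 = 7 + J²)
H(T, V) = -25/7 - V² (H(T, V) = 2*12/(-5 + 12) - (7 + V²) = 2*12/7 + (-7 - V²) = 2*12*(⅐) + (-7 - V²) = 24/7 + (-7 - V²) = -25/7 - V²)
-7*H(160, 107) = -7*(-25/7 - 1*107²) = -7*(-25/7 - 1*11449) = -7*(-25/7 - 11449) = -7*(-80168/7) = 80168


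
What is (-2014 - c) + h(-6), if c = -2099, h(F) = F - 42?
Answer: 37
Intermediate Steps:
h(F) = -42 + F
(-2014 - c) + h(-6) = (-2014 - 1*(-2099)) + (-42 - 6) = (-2014 + 2099) - 48 = 85 - 48 = 37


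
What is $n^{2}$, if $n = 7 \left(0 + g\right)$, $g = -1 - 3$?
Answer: $784$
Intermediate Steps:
$g = -4$ ($g = -1 - 3 = -4$)
$n = -28$ ($n = 7 \left(0 - 4\right) = 7 \left(-4\right) = -28$)
$n^{2} = \left(-28\right)^{2} = 784$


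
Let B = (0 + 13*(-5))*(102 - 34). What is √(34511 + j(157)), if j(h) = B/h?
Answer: √849967699/157 ≈ 185.70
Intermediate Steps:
B = -4420 (B = (0 - 65)*68 = -65*68 = -4420)
j(h) = -4420/h
√(34511 + j(157)) = √(34511 - 4420/157) = √(5413807/157) = √849967699/157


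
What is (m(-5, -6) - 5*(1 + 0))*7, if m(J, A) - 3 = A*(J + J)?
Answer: 406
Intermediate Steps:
m(J, A) = 3 + 2*A*J (m(J, A) = 3 + A*(J + J) = 3 + A*(2*J) = 3 + 2*A*J)
(m(-5, -6) - 5*(1 + 0))*7 = ((3 + 2*(-6)*(-5)) - 5*(1 + 0))*7 = ((3 + 60) - 5*1)*7 = (63 - 5)*7 = 58*7 = 406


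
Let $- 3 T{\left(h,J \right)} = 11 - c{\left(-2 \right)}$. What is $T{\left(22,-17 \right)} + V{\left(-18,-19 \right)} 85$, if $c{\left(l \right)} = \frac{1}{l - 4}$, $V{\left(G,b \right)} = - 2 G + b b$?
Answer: $\frac{607343}{18} \approx 33741.0$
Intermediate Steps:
$V{\left(G,b \right)} = b^{2} - 2 G$ ($V{\left(G,b \right)} = - 2 G + b^{2} = b^{2} - 2 G$)
$c{\left(l \right)} = \frac{1}{-4 + l}$
$T{\left(h,J \right)} = - \frac{67}{18}$ ($T{\left(h,J \right)} = - \frac{11 - \frac{1}{-4 - 2}}{3} = - \frac{11 - \frac{1}{-6}}{3} = - \frac{11 - - \frac{1}{6}}{3} = - \frac{11 + \frac{1}{6}}{3} = \left(- \frac{1}{3}\right) \frac{67}{6} = - \frac{67}{18}$)
$T{\left(22,-17 \right)} + V{\left(-18,-19 \right)} 85 = - \frac{67}{18} + \left(\left(-19\right)^{2} - -36\right) 85 = - \frac{67}{18} + \left(361 + 36\right) 85 = - \frac{67}{18} + 397 \cdot 85 = - \frac{67}{18} + 33745 = \frac{607343}{18}$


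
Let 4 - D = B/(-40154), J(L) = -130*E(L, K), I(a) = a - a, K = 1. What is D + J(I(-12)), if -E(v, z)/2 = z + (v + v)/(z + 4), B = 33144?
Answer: 5316900/20077 ≈ 264.83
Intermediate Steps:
E(v, z) = -2*z - 4*v/(4 + z) (E(v, z) = -2*(z + (v + v)/(z + 4)) = -2*(z + (2*v)/(4 + z)) = -2*(z + 2*v/(4 + z)) = -2*z - 4*v/(4 + z))
I(a) = 0
J(L) = 260 + 104*L (J(L) = -260*(-1*1**2 - 4*1 - 2*L)/(4 + 1) = -260*(-1*1 - 4 - 2*L)/5 = -260*(-1 - 4 - 2*L)/5 = -260*(-5 - 2*L)/5 = -130*(-2 - 4*L/5) = 260 + 104*L)
D = 96880/20077 (D = 4 - 33144/(-40154) = 4 - 33144*(-1)/40154 = 4 - 1*(-16572/20077) = 4 + 16572/20077 = 96880/20077 ≈ 4.8254)
D + J(I(-12)) = 96880/20077 + (260 + 104*0) = 96880/20077 + (260 + 0) = 96880/20077 + 260 = 5316900/20077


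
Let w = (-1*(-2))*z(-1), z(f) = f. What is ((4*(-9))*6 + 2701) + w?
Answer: 2483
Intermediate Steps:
w = -2 (w = -1*(-2)*(-1) = 2*(-1) = -2)
((4*(-9))*6 + 2701) + w = ((4*(-9))*6 + 2701) - 2 = (-36*6 + 2701) - 2 = (-216 + 2701) - 2 = 2485 - 2 = 2483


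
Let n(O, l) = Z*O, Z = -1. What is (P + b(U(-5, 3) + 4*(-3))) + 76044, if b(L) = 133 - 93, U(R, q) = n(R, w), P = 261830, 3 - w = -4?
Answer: 337914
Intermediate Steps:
w = 7 (w = 3 - 1*(-4) = 3 + 4 = 7)
n(O, l) = -O
U(R, q) = -R
b(L) = 40
(P + b(U(-5, 3) + 4*(-3))) + 76044 = (261830 + 40) + 76044 = 261870 + 76044 = 337914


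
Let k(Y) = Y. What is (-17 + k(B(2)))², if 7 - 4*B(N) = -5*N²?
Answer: 1681/16 ≈ 105.06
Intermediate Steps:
B(N) = 7/4 + 5*N²/4 (B(N) = 7/4 - (-5)*N²/4 = 7/4 + 5*N²/4)
(-17 + k(B(2)))² = (-17 + (7/4 + (5/4)*2²))² = (-17 + (7/4 + (5/4)*4))² = (-17 + (7/4 + 5))² = (-17 + 27/4)² = (-41/4)² = 1681/16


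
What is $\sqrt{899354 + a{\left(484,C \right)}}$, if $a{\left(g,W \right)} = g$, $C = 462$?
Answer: $3 \sqrt{99982} \approx 948.6$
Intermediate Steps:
$\sqrt{899354 + a{\left(484,C \right)}} = \sqrt{899354 + 484} = \sqrt{899838} = 3 \sqrt{99982}$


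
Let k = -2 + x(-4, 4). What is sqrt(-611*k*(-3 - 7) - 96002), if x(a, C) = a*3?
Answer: I*sqrt(181542) ≈ 426.08*I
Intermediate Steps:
x(a, C) = 3*a
k = -14 (k = -2 + 3*(-4) = -2 - 12 = -14)
sqrt(-611*k*(-3 - 7) - 96002) = sqrt(-(-8554)*(-3 - 7) - 96002) = sqrt(-(-8554)*(-10) - 96002) = sqrt(-611*140 - 96002) = sqrt(-85540 - 96002) = sqrt(-181542) = I*sqrt(181542)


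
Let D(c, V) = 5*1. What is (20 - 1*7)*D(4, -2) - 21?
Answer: 44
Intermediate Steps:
D(c, V) = 5
(20 - 1*7)*D(4, -2) - 21 = (20 - 1*7)*5 - 21 = (20 - 7)*5 - 21 = 13*5 - 21 = 65 - 21 = 44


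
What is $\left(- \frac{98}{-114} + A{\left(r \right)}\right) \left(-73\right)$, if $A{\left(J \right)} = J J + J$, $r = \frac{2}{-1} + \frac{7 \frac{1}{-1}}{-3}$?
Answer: $- \frac{16279}{171} \approx -95.199$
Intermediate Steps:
$r = \frac{1}{3}$ ($r = 2 \left(-1\right) + 7 \left(-1\right) \left(- \frac{1}{3}\right) = -2 - - \frac{7}{3} = -2 + \frac{7}{3} = \frac{1}{3} \approx 0.33333$)
$A{\left(J \right)} = J + J^{2}$ ($A{\left(J \right)} = J^{2} + J = J + J^{2}$)
$\left(- \frac{98}{-114} + A{\left(r \right)}\right) \left(-73\right) = \left(- \frac{98}{-114} + \frac{1 + \frac{1}{3}}{3}\right) \left(-73\right) = \left(\left(-98\right) \left(- \frac{1}{114}\right) + \frac{1}{3} \cdot \frac{4}{3}\right) \left(-73\right) = \left(\frac{49}{57} + \frac{4}{9}\right) \left(-73\right) = \frac{223}{171} \left(-73\right) = - \frac{16279}{171}$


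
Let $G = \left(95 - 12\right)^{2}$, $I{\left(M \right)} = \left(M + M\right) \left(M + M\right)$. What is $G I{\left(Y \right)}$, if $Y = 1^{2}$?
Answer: $27556$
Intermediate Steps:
$Y = 1$
$I{\left(M \right)} = 4 M^{2}$ ($I{\left(M \right)} = 2 M 2 M = 4 M^{2}$)
$G = 6889$ ($G = 83^{2} = 6889$)
$G I{\left(Y \right)} = 6889 \cdot 4 \cdot 1^{2} = 6889 \cdot 4 \cdot 1 = 6889 \cdot 4 = 27556$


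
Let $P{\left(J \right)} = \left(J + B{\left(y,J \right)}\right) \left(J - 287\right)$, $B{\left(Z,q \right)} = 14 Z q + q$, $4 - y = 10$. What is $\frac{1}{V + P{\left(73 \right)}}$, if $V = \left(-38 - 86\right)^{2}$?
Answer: $\frac{1}{1296380} \approx 7.7138 \cdot 10^{-7}$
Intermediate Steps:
$y = -6$ ($y = 4 - 10 = -6$)
$B{\left(Z,q \right)} = q + 14 Z q$ ($B{\left(Z,q \right)} = 14 Z q + q = q + 14 Z q$)
$P{\left(J \right)} = - 82 J \left(-287 + J\right)$ ($P{\left(J \right)} = \left(J + J \left(1 + 14 \left(-6\right)\right)\right) \left(J - 287\right) = \left(J + J \left(1 - 84\right)\right) \left(-287 + J\right) = \left(J + J \left(-83\right)\right) \left(-287 + J\right) = \left(J - 83 J\right) \left(-287 + J\right) = - 82 J \left(-287 + J\right)$)
$V = 15376$ ($V = \left(-124\right)^{2} = 15376$)
$\frac{1}{V + P{\left(73 \right)}} = \frac{1}{15376 + 82 \cdot 73 \left(287 - 73\right)} = \frac{1}{15376 + 82 \cdot 73 \cdot 214} = \frac{1}{15376 + 1281004} = \frac{1}{1296380}$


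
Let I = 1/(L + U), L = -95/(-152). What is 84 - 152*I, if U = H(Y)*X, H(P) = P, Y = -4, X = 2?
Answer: 6172/59 ≈ 104.61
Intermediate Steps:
L = 5/8 (L = -95*(-1/152) = 5/8 ≈ 0.62500)
U = -8 (U = -4*2 = -8)
I = -8/59 (I = 1/(5/8 - 8) = 1/(-59/8) = -8/59 ≈ -0.13559)
84 - 152*I = 84 - 152*(-8/59) = 84 + 1216/59 = 6172/59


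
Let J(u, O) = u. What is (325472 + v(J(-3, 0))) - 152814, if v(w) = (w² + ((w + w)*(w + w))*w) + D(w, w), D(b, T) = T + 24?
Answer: 172580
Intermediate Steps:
D(b, T) = 24 + T
v(w) = 24 + w + w² + 4*w³ (v(w) = (w² + ((w + w)*(w + w))*w) + (24 + w) = (w² + ((2*w)*(2*w))*w) + (24 + w) = (w² + (4*w²)*w) + (24 + w) = (w² + 4*w³) + (24 + w) = 24 + w + w² + 4*w³)
(325472 + v(J(-3, 0))) - 152814 = (325472 + (24 - 3 + (-3)² + 4*(-3)³)) - 152814 = (325472 + (24 - 3 + 9 + 4*(-27))) - 152814 = (325472 + (24 - 3 + 9 - 108)) - 152814 = (325472 - 78) - 152814 = 325394 - 152814 = 172580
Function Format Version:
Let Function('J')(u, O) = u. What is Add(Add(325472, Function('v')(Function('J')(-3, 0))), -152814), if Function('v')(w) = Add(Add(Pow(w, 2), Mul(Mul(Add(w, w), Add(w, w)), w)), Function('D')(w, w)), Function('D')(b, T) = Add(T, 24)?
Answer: 172580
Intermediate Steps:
Function('D')(b, T) = Add(24, T)
Function('v')(w) = Add(24, w, Pow(w, 2), Mul(4, Pow(w, 3))) (Function('v')(w) = Add(Add(Pow(w, 2), Mul(Mul(Add(w, w), Add(w, w)), w)), Add(24, w)) = Add(Add(Pow(w, 2), Mul(Mul(Mul(2, w), Mul(2, w)), w)), Add(24, w)) = Add(Add(Pow(w, 2), Mul(Mul(4, Pow(w, 2)), w)), Add(24, w)) = Add(Add(Pow(w, 2), Mul(4, Pow(w, 3))), Add(24, w)) = Add(24, w, Pow(w, 2), Mul(4, Pow(w, 3))))
Add(Add(325472, Function('v')(Function('J')(-3, 0))), -152814) = Add(Add(325472, Add(24, -3, Pow(-3, 2), Mul(4, Pow(-3, 3)))), -152814) = Add(Add(325472, Add(24, -3, 9, Mul(4, -27))), -152814) = Add(Add(325472, Add(24, -3, 9, -108)), -152814) = Add(Add(325472, -78), -152814) = Add(325394, -152814) = 172580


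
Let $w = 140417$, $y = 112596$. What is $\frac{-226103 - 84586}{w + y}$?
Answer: $- \frac{310689}{253013} \approx -1.228$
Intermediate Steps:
$\frac{-226103 - 84586}{w + y} = \frac{-226103 - 84586}{140417 + 112596} = - \frac{310689}{253013}$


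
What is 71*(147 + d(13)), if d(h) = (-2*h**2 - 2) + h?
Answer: -12780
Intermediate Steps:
d(h) = -2 + h - 2*h**2 (d(h) = (-2 - 2*h**2) + h = -2 + h - 2*h**2)
71*(147 + d(13)) = 71*(147 + (-2 + 13 - 2*13**2)) = 71*(147 + (-2 + 13 - 2*169)) = 71*(147 + (-2 + 13 - 338)) = 71*(147 - 327) = 71*(-180) = -12780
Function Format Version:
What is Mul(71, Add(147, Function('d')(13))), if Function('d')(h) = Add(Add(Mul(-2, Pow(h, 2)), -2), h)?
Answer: -12780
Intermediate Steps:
Function('d')(h) = Add(-2, h, Mul(-2, Pow(h, 2))) (Function('d')(h) = Add(Add(-2, Mul(-2, Pow(h, 2))), h) = Add(-2, h, Mul(-2, Pow(h, 2))))
Mul(71, Add(147, Function('d')(13))) = Mul(71, Add(147, Add(-2, 13, Mul(-2, Pow(13, 2))))) = Mul(71, Add(147, Add(-2, 13, Mul(-2, 169)))) = Mul(71, Add(147, Add(-2, 13, -338))) = Mul(71, Add(147, -327)) = Mul(71, -180) = -12780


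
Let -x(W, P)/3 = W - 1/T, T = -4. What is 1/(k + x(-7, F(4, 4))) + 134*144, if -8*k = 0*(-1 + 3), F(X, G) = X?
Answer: 1562980/81 ≈ 19296.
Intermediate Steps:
x(W, P) = -¾ - 3*W (x(W, P) = -3*(W - 1/(-4)) = -3*(W - 1*(-¼)) = -3*(W + ¼) = -3*(¼ + W) = -¾ - 3*W)
k = 0 (k = -0*(-1 + 3) = -0*2 = -⅛*0 = 0)
1/(k + x(-7, F(4, 4))) + 134*144 = 1/(0 + (-¾ - 3*(-7))) + 134*144 = 1/(0 + (-¾ + 21)) + 19296 = 1/(0 + 81/4) + 19296 = 1/(81/4) + 19296 = 4/81 + 19296 = 1562980/81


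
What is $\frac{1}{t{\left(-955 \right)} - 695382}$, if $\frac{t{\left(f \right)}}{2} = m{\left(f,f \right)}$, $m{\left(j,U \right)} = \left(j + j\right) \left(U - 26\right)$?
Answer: $\frac{1}{3052038} \approx 3.2765 \cdot 10^{-7}$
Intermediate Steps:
$m{\left(j,U \right)} = 2 j \left(-26 + U\right)$
$t{\left(f \right)} = 4 f \left(-26 + f\right)$ ($t{\left(f \right)} = 2 \cdot 2 f \left(-26 + f\right) = 4 f \left(-26 + f\right)$)
$\frac{1}{t{\left(-955 \right)} - 695382} = \frac{1}{4 \left(-955\right) \left(-26 - 955\right) - 695382} = \frac{1}{4 \left(-955\right) \left(-981\right) - 695382} = \frac{1}{3747420 - 695382} = \frac{1}{3052038}$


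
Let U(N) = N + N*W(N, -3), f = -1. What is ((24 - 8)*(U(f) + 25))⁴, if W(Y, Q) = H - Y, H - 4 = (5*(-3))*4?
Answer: 2552632508416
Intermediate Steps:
H = -56 (H = 4 + (5*(-3))*4 = 4 - 15*4 = 4 - 60 = -56)
W(Y, Q) = -56 - Y
U(N) = N + N*(-56 - N)
((24 - 8)*(U(f) + 25))⁴ = ((24 - 8)*(-1*(-1)*(55 - 1) + 25))⁴ = (16*(-1*(-1)*54 + 25))⁴ = (16*(54 + 25))⁴ = (16*79)⁴ = 1264⁴ = 2552632508416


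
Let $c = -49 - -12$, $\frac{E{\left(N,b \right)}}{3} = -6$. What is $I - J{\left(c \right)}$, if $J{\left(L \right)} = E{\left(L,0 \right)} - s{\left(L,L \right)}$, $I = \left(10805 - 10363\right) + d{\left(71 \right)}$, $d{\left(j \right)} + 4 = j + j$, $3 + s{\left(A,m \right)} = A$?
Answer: $558$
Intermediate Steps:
$s{\left(A,m \right)} = -3 + A$
$E{\left(N,b \right)} = -18$ ($E{\left(N,b \right)} = 3 \left(-6\right) = -18$)
$d{\left(j \right)} = -4 + 2 j$ ($d{\left(j \right)} = -4 + \left(j + j\right) = -4 + 2 j$)
$c = -37$ ($c = -49 + 12 = -37$)
$I = 580$ ($I = \left(10805 - 10363\right) + \left(-4 + 2 \cdot 71\right) = 442 + \left(-4 + 142\right) = 442 + 138 = 580$)
$J{\left(L \right)} = -15 - L$ ($J{\left(L \right)} = -18 - \left(-3 + L\right) = -15 - L$)
$I - J{\left(c \right)} = 580 - \left(-15 - -37\right) = 580 - \left(-15 + 37\right) = 580 - 22 = 558$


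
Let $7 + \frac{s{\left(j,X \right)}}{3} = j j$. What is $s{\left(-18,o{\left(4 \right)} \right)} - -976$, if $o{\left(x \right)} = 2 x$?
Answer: $1927$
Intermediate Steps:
$s{\left(j,X \right)} = -21 + 3 j^{2}$ ($s{\left(j,X \right)} = -21 + 3 j j = -21 + 3 j^{2}$)
$s{\left(-18,o{\left(4 \right)} \right)} - -976 = \left(-21 + 3 \left(-18\right)^{2}\right) - -976 = \left(-21 + 3 \cdot 324\right) + 976 = \left(-21 + 972\right) + 976 = 951 + 976 = 1927$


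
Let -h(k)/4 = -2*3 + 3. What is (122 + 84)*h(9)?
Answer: 2472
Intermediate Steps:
h(k) = 12 (h(k) = -4*(-2*3 + 3) = -4*(-6 + 3) = -4*(-3) = 12)
(122 + 84)*h(9) = (122 + 84)*12 = 206*12 = 2472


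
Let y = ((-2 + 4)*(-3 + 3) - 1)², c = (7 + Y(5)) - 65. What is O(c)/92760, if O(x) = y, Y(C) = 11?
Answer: 1/92760 ≈ 1.0781e-5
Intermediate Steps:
c = -47 (c = (7 + 11) - 65 = 18 - 65 = -47)
y = 1 (y = (2*0 - 1)² = (0 - 1)² = (-1)² = 1)
O(x) = 1
O(c)/92760 = 1/92760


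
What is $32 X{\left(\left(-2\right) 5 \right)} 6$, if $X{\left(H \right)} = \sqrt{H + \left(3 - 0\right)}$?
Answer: $192 i \sqrt{7} \approx 507.98 i$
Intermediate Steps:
$X{\left(H \right)} = \sqrt{3 + H}$ ($X{\left(H \right)} = \sqrt{H + \left(3 + 0\right)} = \sqrt{H + 3} = \sqrt{3 + H}$)
$32 X{\left(\left(-2\right) 5 \right)} 6 = 32 \sqrt{3 - 10} \cdot 6 = 32 \sqrt{-7} \cdot 6 = 32 i \sqrt{7} \cdot 6 = 192 i \sqrt{7}$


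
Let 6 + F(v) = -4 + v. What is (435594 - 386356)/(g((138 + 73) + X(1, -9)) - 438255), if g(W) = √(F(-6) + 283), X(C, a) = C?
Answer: -513780945/4573034399 - 3517*√267/13719103197 ≈ -0.11235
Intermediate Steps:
F(v) = -10 + v (F(v) = -6 + (-4 + v) = -10 + v)
g(W) = √267 (g(W) = √((-10 - 6) + 283) = √(-16 + 283) = √267)
(435594 - 386356)/(g((138 + 73) + X(1, -9)) - 438255) = (435594 - 386356)/(√267 - 438255) = 49238/(-438255 + √267)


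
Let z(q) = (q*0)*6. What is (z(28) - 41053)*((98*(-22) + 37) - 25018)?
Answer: 1114055261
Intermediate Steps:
z(q) = 0 (z(q) = 0*6 = 0)
(z(28) - 41053)*((98*(-22) + 37) - 25018) = (0 - 41053)*((98*(-22) + 37) - 25018) = -41053*((-2156 + 37) - 25018) = -41053*(-2119 - 25018) = -41053*(-27137) = 1114055261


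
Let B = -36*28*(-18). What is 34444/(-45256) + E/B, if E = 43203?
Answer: 55426793/34213536 ≈ 1.6200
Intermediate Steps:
B = 18144 (B = -1008*(-18) = 18144)
34444/(-45256) + E/B = 34444/(-45256) + 43203/18144 = 34444*(-1/45256) + 43203*(1/18144) = -8611/11314 + 14401/6048 = 55426793/34213536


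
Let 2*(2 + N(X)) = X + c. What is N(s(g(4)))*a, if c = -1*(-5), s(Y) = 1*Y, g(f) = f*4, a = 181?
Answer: 3077/2 ≈ 1538.5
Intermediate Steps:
g(f) = 4*f
s(Y) = Y
c = 5
N(X) = 1/2 + X/2 (N(X) = -2 + (X + 5)/2 = -2 + (5 + X)/2 = -2 + (5/2 + X/2) = 1/2 + X/2)
N(s(g(4)))*a = (1/2 + (4*4)/2)*181 = (1/2 + (1/2)*16)*181 = (1/2 + 8)*181 = (17/2)*181 = 3077/2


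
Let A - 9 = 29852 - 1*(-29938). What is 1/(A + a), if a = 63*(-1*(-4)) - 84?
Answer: 1/59967 ≈ 1.6676e-5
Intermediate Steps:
a = 168 (a = 63*4 - 84 = 252 - 84 = 168)
A = 59799 (A = 9 + (29852 - 1*(-29938)) = 9 + (29852 + 29938) = 9 + 59790 = 59799)
1/(A + a) = 1/(59799 + 168) = 1/59967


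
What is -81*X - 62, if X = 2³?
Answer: -710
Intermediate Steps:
X = 8
-81*X - 62 = -81*8 - 62 = -648 - 62 = -710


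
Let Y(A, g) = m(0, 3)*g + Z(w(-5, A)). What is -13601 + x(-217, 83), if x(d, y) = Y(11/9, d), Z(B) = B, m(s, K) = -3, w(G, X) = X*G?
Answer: -116605/9 ≈ -12956.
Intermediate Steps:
w(G, X) = G*X
Y(A, g) = -5*A - 3*g (Y(A, g) = -3*g - 5*A = -5*A - 3*g)
x(d, y) = -55/9 - 3*d
-13601 + x(-217, 83) = -13601 + (-55/9 - 3*(-217)) = -13601 + (-55/9 + 651) = -13601 + 5804/9 = -116605/9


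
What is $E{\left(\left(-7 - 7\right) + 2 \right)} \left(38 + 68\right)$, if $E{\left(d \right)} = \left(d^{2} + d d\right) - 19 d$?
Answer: $54696$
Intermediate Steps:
$E{\left(d \right)} = - 19 d + 2 d^{2}$ ($E{\left(d \right)} = \left(d^{2} + d^{2}\right) - 19 d = 2 d^{2} - 19 d = - 19 d + 2 d^{2}$)
$E{\left(\left(-7 - 7\right) + 2 \right)} \left(38 + 68\right) = \left(\left(-7 - 7\right) + 2\right) \left(-19 + 2 \left(\left(-7 - 7\right) + 2\right)\right) \left(38 + 68\right) = \left(-14 + 2\right) \left(-19 + 2 \left(-14 + 2\right)\right) 106 = - 12 \left(-19 + 2 \left(-12\right)\right) 106 = - 12 \left(-19 - 24\right) 106 = \left(-12\right) \left(-43\right) 106 = 516 \cdot 106 = 54696$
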